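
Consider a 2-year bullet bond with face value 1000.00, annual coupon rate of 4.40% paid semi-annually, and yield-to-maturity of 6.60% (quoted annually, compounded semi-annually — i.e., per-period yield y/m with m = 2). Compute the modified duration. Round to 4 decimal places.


Answer: Modified duration = 1.8730

Derivation:
Coupon per period c = face * coupon_rate / m = 22.000000
Periods per year m = 2; per-period yield y/m = 0.033000
Number of cashflows N = 4
Cashflows (t years, CF_t, discount factor 1/(1+y/m)^(m*t), PV):
  t = 0.5000: CF_t = 22.000000, DF = 0.968054, PV = 21.297193
  t = 1.0000: CF_t = 22.000000, DF = 0.937129, PV = 20.616837
  t = 1.5000: CF_t = 22.000000, DF = 0.907192, PV = 19.958216
  t = 2.0000: CF_t = 1022.000000, DF = 0.878211, PV = 897.531314
Price P = sum_t PV_t = 959.403560
First compute Macaulay numerator sum_t t * PV_t:
  t * PV_t at t = 0.5000: 10.648596
  t * PV_t at t = 1.0000: 20.616837
  t * PV_t at t = 1.5000: 29.937324
  t * PV_t at t = 2.0000: 1795.062628
Macaulay duration D = 1856.265386 / 959.403560 = 1.934812
Modified duration = D / (1 + y/m) = 1.934812 / (1 + 0.033000) = 1.873003


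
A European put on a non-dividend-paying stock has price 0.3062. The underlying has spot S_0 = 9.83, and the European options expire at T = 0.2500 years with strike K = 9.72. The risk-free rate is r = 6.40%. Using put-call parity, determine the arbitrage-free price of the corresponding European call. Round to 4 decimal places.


Answer: Call price = 0.5705

Derivation:
Put-call parity: C - P = S_0 * exp(-qT) - K * exp(-rT).
S_0 * exp(-qT) = 9.8300 * 1.00000000 = 9.83000000
K * exp(-rT) = 9.7200 * 0.98412732 = 9.56571755
C = P + S*exp(-qT) - K*exp(-rT)
C = 0.3062 + 9.83000000 - 9.56571755 = 0.5705


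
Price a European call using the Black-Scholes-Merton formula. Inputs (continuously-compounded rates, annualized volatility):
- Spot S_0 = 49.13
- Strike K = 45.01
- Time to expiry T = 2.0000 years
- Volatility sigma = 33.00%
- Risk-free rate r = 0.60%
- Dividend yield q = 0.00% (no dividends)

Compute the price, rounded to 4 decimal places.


Answer: Price = 11.1558

Derivation:
d1 = (ln(S/K) + (r - q + 0.5*sigma^2) * T) / (sigma * sqrt(T)) = 0.44673112
d2 = d1 - sigma * sqrt(T) = -0.01995936
exp(-rT) = 0.98807171; exp(-qT) = 1.00000000
C = S_0 * exp(-qT) * N(d1) - K * exp(-rT) * N(d2)
N(d1) = 0.67246540; N(d2) = 0.49203790
C = 49.1300 * 1.00000000 * 0.67246540 - 45.0100 * 0.98807171 * 0.49203790 = 11.1558


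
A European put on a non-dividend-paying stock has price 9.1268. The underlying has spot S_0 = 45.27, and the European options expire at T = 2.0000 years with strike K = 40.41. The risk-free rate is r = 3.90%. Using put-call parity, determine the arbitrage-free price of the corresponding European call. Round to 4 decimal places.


Answer: Call price = 17.0190

Derivation:
Put-call parity: C - P = S_0 * exp(-qT) - K * exp(-rT).
S_0 * exp(-qT) = 45.2700 * 1.00000000 = 45.27000000
K * exp(-rT) = 40.4100 * 0.92496443 = 37.37781248
C = P + S*exp(-qT) - K*exp(-rT)
C = 9.1268 + 45.27000000 - 37.37781248 = 17.0190


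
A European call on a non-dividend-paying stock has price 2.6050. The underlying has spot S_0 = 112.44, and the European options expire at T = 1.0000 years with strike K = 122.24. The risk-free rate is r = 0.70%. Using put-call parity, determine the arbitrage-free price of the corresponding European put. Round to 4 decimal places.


Put-call parity: C - P = S_0 * exp(-qT) - K * exp(-rT).
S_0 * exp(-qT) = 112.4400 * 1.00000000 = 112.44000000
K * exp(-rT) = 122.2400 * 0.99302444 = 121.38730790
P = C - S*exp(-qT) + K*exp(-rT)
P = 2.6050 - 112.44000000 + 121.38730790 = 11.5523

Answer: Put price = 11.5523


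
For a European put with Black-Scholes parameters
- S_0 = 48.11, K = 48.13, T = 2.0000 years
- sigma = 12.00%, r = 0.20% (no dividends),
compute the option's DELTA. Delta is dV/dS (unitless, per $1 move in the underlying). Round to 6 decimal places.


Answer: Delta = -0.457802

Derivation:
d1 = 0.1059739306; d2 = -0.0637316968
phi(d1) = 0.3967084027; exp(-qT) = 1.0000000000; exp(-rT) = 0.9960079893
N(-d1) = 0.4578015180
Delta = -exp(-qT) * N(-d1) = -1.0000000000 * 0.4578015180 = -0.457802


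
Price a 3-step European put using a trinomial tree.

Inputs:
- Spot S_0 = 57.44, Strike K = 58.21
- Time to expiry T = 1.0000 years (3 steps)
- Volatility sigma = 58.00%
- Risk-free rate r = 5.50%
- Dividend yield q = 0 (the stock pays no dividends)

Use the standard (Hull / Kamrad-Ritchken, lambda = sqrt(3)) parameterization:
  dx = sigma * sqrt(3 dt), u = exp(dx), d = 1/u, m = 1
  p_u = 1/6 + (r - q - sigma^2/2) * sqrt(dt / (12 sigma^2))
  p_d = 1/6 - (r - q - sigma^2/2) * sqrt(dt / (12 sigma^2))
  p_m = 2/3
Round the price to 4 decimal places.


Answer: Price = V(0,0) = 10.6156

Derivation:
dt = T/N = 0.333333; dx = sigma*sqrt(3*dt) = 0.580000
u = exp(dx) = 1.786038; d = 1/u = 0.559898
p_u = 0.134138, p_m = 0.666667, p_d = 0.199195
Discount per step: exp(-r*dt) = 0.981834
Stock lattice S(k, j) with j the centered position index:
  k=0: S(0,+0) = 57.4400
  k=1: S(1,-1) = 32.1606; S(1,+0) = 57.4400; S(1,+1) = 102.5900
  k=2: S(2,-2) = 18.0066; S(2,-1) = 32.1606; S(2,+0) = 57.4400; S(2,+1) = 102.5900; S(2,+2) = 183.2298
  k=3: S(3,-3) = 10.0819; S(3,-2) = 18.0066; S(3,-1) = 32.1606; S(3,+0) = 57.4400; S(3,+1) = 102.5900; S(3,+2) = 183.2298; S(3,+3) = 327.2554
Terminal payoffs V(N, j) = max(K - S_T, 0):
  V(3,-3) = 48.128108; V(3,-2) = 40.203354; V(3,-1) = 26.049438; V(3,+0) = 0.770000; V(3,+1) = 0.000000; V(3,+2) = 0.000000; V(3,+3) = 0.000000
Backward induction: V(k, j) = exp(-r*dt) * [p_u * V(k+1, j+1) + p_m * V(k+1, j) + p_d * V(k+1, j-1)]
  V(2,-2) = exp(-r*dt) * [p_u*26.049438 + p_m*40.203354 + p_d*48.128108] = 39.158818
  V(2,-1) = exp(-r*dt) * [p_u*0.770000 + p_m*26.049438 + p_d*40.203354] = 25.015062
  V(2,+0) = exp(-r*dt) * [p_u*0.000000 + p_m*0.770000 + p_d*26.049438] = 5.598673
  V(2,+1) = exp(-r*dt) * [p_u*0.000000 + p_m*0.000000 + p_d*0.770000] = 0.150594
  V(2,+2) = exp(-r*dt) * [p_u*0.000000 + p_m*0.000000 + p_d*0.000000] = 0.000000
  V(1,-1) = exp(-r*dt) * [p_u*5.598673 + p_m*25.015062 + p_d*39.158818] = 24.769660
  V(1,+0) = exp(-r*dt) * [p_u*0.150594 + p_m*5.598673 + p_d*25.015062] = 8.576842
  V(1,+1) = exp(-r*dt) * [p_u*0.000000 + p_m*0.150594 + p_d*5.598673] = 1.193542
  V(0,+0) = exp(-r*dt) * [p_u*1.193542 + p_m*8.576842 + p_d*24.769660] = 10.615582


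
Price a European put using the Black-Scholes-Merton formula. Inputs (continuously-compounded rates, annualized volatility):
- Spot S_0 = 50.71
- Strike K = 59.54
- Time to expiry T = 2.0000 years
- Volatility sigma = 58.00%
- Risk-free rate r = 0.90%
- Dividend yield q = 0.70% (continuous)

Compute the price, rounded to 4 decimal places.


d1 = (ln(S/K) + (r - q + 0.5*sigma^2) * T) / (sigma * sqrt(T)) = 0.21929426
d2 = d1 - sigma * sqrt(T) = -0.60094960
exp(-rT) = 0.98216103; exp(-qT) = 0.98609754
P = K * exp(-rT) * N(-d2) - S_0 * exp(-qT) * N(-d1)
N(-d1) = 0.41321042; N(-d2) = 0.72606322
P = 59.5400 * 0.98216103 * 0.72606322 - 50.7100 * 0.98609754 * 0.41321042 = 21.7960

Answer: Price = 21.7960


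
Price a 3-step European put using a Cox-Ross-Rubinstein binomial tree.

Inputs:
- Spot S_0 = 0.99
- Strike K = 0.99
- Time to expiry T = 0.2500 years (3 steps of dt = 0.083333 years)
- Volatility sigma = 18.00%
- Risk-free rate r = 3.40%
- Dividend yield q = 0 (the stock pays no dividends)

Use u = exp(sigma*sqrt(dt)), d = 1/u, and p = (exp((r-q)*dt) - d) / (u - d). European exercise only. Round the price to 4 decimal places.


Answer: Price = V(0,0) = 0.0343

Derivation:
dt = T/N = 0.083333
u = exp(sigma*sqrt(dt)) = 1.053335; d = 1/u = 0.949365
p = (exp((r-q)*dt) - d) / (u - d) = 0.514303
Discount per step: exp(-r*dt) = 0.997171
Stock lattice S(k, i) with i counting down-moves:
  k=0: S(0,0) = 0.9900
  k=1: S(1,0) = 1.0428; S(1,1) = 0.9399
  k=2: S(2,0) = 1.0984; S(2,1) = 0.9900; S(2,2) = 0.8923
  k=3: S(3,0) = 1.1570; S(3,1) = 1.0428; S(3,2) = 0.9399; S(3,3) = 0.8471
Terminal payoffs V(N, i) = max(K - S_T, 0):
  V(3,0) = 0.000000; V(3,1) = 0.000000; V(3,2) = 0.050128; V(3,3) = 0.142899
Backward induction: V(k, i) = exp(-r*dt) * [p * V(k+1, i) + (1-p) * V(k+1, i+1)].
  V(2,0) = exp(-r*dt) * [p*0.000000 + (1-p)*0.000000] = 0.000000
  V(2,1) = exp(-r*dt) * [p*0.000000 + (1-p)*0.050128] = 0.024278
  V(2,2) = exp(-r*dt) * [p*0.050128 + (1-p)*0.142899] = 0.094917
  V(1,0) = exp(-r*dt) * [p*0.000000 + (1-p)*0.024278] = 0.011759
  V(1,1) = exp(-r*dt) * [p*0.024278 + (1-p)*0.094917] = 0.058422
  V(0,0) = exp(-r*dt) * [p*0.011759 + (1-p)*0.058422] = 0.034325


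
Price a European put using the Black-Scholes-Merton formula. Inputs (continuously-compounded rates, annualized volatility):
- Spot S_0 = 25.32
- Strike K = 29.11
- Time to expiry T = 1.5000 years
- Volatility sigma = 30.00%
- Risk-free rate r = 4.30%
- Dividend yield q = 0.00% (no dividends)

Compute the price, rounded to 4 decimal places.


Answer: Price = 4.8988

Derivation:
d1 = (ln(S/K) + (r - q + 0.5*sigma^2) * T) / (sigma * sqrt(T)) = -0.02037747
d2 = d1 - sigma * sqrt(T) = -0.38780093
exp(-rT) = 0.93753611; exp(-qT) = 1.00000000
P = K * exp(-rT) * N(-d2) - S_0 * exp(-qT) * N(-d1)
N(-d1) = 0.50812887; N(-d2) = 0.65091832
P = 29.1100 * 0.93753611 * 0.65091832 - 25.3200 * 1.00000000 * 0.50812887 = 4.8988


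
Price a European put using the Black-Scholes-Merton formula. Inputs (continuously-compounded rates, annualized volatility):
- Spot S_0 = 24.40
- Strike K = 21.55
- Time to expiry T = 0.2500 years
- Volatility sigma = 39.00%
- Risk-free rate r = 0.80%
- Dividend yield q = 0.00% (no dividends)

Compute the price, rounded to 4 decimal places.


d1 = (ln(S/K) + (r - q + 0.5*sigma^2) * T) / (sigma * sqrt(T)) = 0.74471700
d2 = d1 - sigma * sqrt(T) = 0.54971700
exp(-rT) = 0.99800200; exp(-qT) = 1.00000000
P = K * exp(-rT) * N(-d2) - S_0 * exp(-qT) * N(-d1)
N(-d1) = 0.22822141; N(-d2) = 0.29125675
P = 21.5500 * 0.99800200 * 0.29125675 - 24.4000 * 1.00000000 * 0.22822141 = 0.6954

Answer: Price = 0.6954


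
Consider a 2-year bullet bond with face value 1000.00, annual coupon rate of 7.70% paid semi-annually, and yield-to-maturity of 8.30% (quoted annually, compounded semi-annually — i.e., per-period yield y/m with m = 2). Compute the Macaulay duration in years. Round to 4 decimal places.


Answer: Macaulay duration = 1.8908 years

Derivation:
Coupon per period c = face * coupon_rate / m = 38.500000
Periods per year m = 2; per-period yield y/m = 0.041500
Number of cashflows N = 4
Cashflows (t years, CF_t, discount factor 1/(1+y/m)^(m*t), PV):
  t = 0.5000: CF_t = 38.500000, DF = 0.960154, PV = 36.965915
  t = 1.0000: CF_t = 38.500000, DF = 0.921895, PV = 35.492957
  t = 1.5000: CF_t = 38.500000, DF = 0.885161, PV = 34.078691
  t = 2.0000: CF_t = 1038.500000, DF = 0.849890, PV = 882.611138
Price P = sum_t PV_t = 989.148701
Macaulay numerator sum_t t * PV_t:
  t * PV_t at t = 0.5000: 18.482957
  t * PV_t at t = 1.0000: 35.492957
  t * PV_t at t = 1.5000: 51.118037
  t * PV_t at t = 2.0000: 1765.222276
Macaulay duration D = (sum_t t * PV_t) / P = 1870.316227 / 989.148701 = 1.890834


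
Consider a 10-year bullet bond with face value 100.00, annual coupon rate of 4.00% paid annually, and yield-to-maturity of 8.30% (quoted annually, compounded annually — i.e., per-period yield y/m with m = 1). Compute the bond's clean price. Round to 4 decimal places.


Answer: Price = 71.5330

Derivation:
Coupon per period c = face * coupon_rate / m = 4.000000
Periods per year m = 1; per-period yield y/m = 0.083000
Number of cashflows N = 10
Cashflows (t years, CF_t, discount factor 1/(1+y/m)^(m*t), PV):
  t = 1.0000: CF_t = 4.000000, DF = 0.923361, PV = 3.693444
  t = 2.0000: CF_t = 4.000000, DF = 0.852596, PV = 3.410382
  t = 3.0000: CF_t = 4.000000, DF = 0.787254, PV = 3.149014
  t = 4.0000: CF_t = 4.000000, DF = 0.726919, PV = 2.907677
  t = 5.0000: CF_t = 4.000000, DF = 0.671209, PV = 2.684836
  t = 6.0000: CF_t = 4.000000, DF = 0.619768, PV = 2.479073
  t = 7.0000: CF_t = 4.000000, DF = 0.572270, PV = 2.289079
  t = 8.0000: CF_t = 4.000000, DF = 0.528412, PV = 2.113646
  t = 9.0000: CF_t = 4.000000, DF = 0.487915, PV = 1.951659
  t = 10.0000: CF_t = 104.000000, DF = 0.450521, PV = 46.854227
Price P = sum_t PV_t = 71.533037


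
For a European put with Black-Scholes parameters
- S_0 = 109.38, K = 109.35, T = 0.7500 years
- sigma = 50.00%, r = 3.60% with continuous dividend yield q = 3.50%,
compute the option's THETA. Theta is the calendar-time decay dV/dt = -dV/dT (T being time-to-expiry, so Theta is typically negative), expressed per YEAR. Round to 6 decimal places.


Answer: Theta = -11.280738

Derivation:
d1 = 0.2188718954; d2 = -0.2141408065
phi(d1) = 0.3895001664; exp(-qT) = 0.9740915363; exp(-rT) = 0.9733612415
Theta = -S*exp(-qT)*phi(d1)*sigma/(2*sqrt(T)) + r*K*exp(-rT)*N(-d2) - q*S*exp(-qT)*N(-d1)
N(-d1) = 0.4133749199; N(-d2) = 0.5847813726; sqrt(T) = 0.8660254038
Term 1 = -109.3800 * 0.9740915363 * 0.3895001664 * 0.5000 / (2 * 0.8660254038) = -11.9799419436
Term 2 = 0.0360 * 109.3500 * 0.9733612415 * 0.5847813726 = 2.2407265880
Term 3 = -0.0350 * 109.3800 * 0.9740915363 * 0.4133749199 = -1.5415224608
Theta = -11.9799419436 + (2.2407265880) + (-1.5415224608) = -11.280738


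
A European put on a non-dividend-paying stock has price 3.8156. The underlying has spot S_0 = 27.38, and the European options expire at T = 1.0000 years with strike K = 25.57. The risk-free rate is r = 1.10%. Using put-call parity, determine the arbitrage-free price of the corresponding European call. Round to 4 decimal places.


Answer: Call price = 5.9053

Derivation:
Put-call parity: C - P = S_0 * exp(-qT) - K * exp(-rT).
S_0 * exp(-qT) = 27.3800 * 1.00000000 = 27.38000000
K * exp(-rT) = 25.5700 * 0.98906028 = 25.29027133
C = P + S*exp(-qT) - K*exp(-rT)
C = 3.8156 + 27.38000000 - 25.29027133 = 5.9053


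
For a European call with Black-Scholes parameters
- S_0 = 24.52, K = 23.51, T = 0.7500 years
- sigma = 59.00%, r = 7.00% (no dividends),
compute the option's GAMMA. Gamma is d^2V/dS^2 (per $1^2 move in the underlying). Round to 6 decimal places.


d1 = 0.4405490771; d2 = -0.0704059111
phi(d1) = 0.3620473488; exp(-qT) = 1.0000000000; exp(-rT) = 0.9488543211
Gamma = exp(-qT) * phi(d1) / (S * sigma * sqrt(T)) = 1.0000000000 * 0.3620473488 / (24.5200 * 0.5900 * 0.8660254038) = 0.028898

Answer: Gamma = 0.028898


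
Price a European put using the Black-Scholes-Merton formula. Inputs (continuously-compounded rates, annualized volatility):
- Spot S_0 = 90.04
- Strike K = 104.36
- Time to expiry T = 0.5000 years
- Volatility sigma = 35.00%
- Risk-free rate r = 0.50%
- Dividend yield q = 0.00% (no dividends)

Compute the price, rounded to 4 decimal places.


Answer: Price = 18.1751

Derivation:
d1 = (ln(S/K) + (r - q + 0.5*sigma^2) * T) / (sigma * sqrt(T)) = -0.46251832
d2 = d1 - sigma * sqrt(T) = -0.71000569
exp(-rT) = 0.99750312; exp(-qT) = 1.00000000
P = K * exp(-rT) * N(-d2) - S_0 * exp(-qT) * N(-d1)
N(-d1) = 0.67814517; N(-d2) = 0.76114970
P = 104.3600 * 0.99750312 * 0.76114970 - 90.0400 * 1.00000000 * 0.67814517 = 18.1751


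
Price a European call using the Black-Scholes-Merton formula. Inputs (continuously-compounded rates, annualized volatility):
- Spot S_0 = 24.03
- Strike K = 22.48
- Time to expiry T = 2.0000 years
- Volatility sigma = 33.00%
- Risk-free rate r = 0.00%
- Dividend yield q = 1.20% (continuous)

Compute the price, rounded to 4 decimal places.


Answer: Price = 4.7456

Derivation:
d1 = (ln(S/K) + (r - q + 0.5*sigma^2) * T) / (sigma * sqrt(T)) = 0.32479134
d2 = d1 - sigma * sqrt(T) = -0.14189914
exp(-rT) = 1.00000000; exp(-qT) = 0.97628571
C = S_0 * exp(-qT) * N(d1) - K * exp(-rT) * N(d2)
N(d1) = 0.62733050; N(d2) = 0.44357984
C = 24.0300 * 0.97628571 * 0.62733050 - 22.4800 * 1.00000000 * 0.44357984 = 4.7456


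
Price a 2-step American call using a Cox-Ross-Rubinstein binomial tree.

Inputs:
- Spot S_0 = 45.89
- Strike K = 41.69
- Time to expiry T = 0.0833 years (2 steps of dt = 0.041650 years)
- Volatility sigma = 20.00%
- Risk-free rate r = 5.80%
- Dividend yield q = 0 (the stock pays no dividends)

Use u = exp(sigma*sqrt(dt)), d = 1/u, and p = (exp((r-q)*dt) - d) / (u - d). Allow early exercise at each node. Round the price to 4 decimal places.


dt = T/N = 0.041650
u = exp(sigma*sqrt(dt)) = 1.041661; d = 1/u = 0.960005
p = (exp((r-q)*dt) - d) / (u - d) = 0.519417
Discount per step: exp(-r*dt) = 0.997587
Stock lattice S(k, i) with i counting down-moves:
  k=0: S(0,0) = 45.8900
  k=1: S(1,0) = 47.8018; S(1,1) = 44.0546
  k=2: S(2,0) = 49.7933; S(2,1) = 45.8900; S(2,2) = 42.2927
Terminal payoffs V(N, i) = max(S_T - K, 0):
  V(2,0) = 8.103306; V(2,1) = 4.200000; V(2,2) = 0.602675
Backward induction: V(k, i) = exp(-r*dt) * [p * V(k+1, i) + (1-p) * V(k+1, i+1)]; then take max(V_cont, immediate exercise) for American.
  V(1,0) = exp(-r*dt) * [p*8.103306 + (1-p)*4.200000] = 6.212417; exercise = 6.111828; V(1,0) = max -> 6.212417
  V(1,1) = exp(-r*dt) * [p*4.200000 + (1-p)*0.602675] = 2.465224; exercise = 2.364635; V(1,1) = max -> 2.465224
  V(0,0) = exp(-r*dt) * [p*6.212417 + (1-p)*2.465224] = 4.400935; exercise = 4.200000; V(0,0) = max -> 4.400935

Answer: Price = V(0,0) = 4.4009


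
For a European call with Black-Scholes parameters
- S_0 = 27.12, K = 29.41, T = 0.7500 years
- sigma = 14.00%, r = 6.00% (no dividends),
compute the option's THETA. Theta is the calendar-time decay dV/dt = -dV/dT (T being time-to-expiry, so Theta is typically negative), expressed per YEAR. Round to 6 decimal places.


Answer: Theta = -1.457882

Derivation:
d1 = -0.2368232203; d2 = -0.3580667768
phi(d1) = 0.3879102999; exp(-qT) = 1.0000000000; exp(-rT) = 0.9559974818
Theta = -S*exp(-qT)*phi(d1)*sigma/(2*sqrt(T)) - r*K*exp(-rT)*N(d2) + q*S*exp(-qT)*N(d1)
N(d1) = 0.4063969684; N(d2) = 0.3601466706; sqrt(T) = 0.8660254038
Term 1 = -27.1200 * 1.0000000000 * 0.3879102999 * 0.1400 / (2 * 0.8660254038) = -0.8503317687
Term 2 = -0.0600 * 29.4100 * 0.9559974818 * 0.3601466706 = -0.6075505627
Term 3 = 0 (no dividend yield, q = 0)
Theta = -0.8503317687 + (-0.6075505627) + (0.0000000000) = -1.457882


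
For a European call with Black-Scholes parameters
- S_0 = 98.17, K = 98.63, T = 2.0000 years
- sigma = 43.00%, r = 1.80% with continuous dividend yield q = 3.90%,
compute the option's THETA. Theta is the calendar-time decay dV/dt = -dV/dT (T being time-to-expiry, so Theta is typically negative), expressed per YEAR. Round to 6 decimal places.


d1 = 0.2273022617; d2 = -0.3808095701
phi(d1) = 0.3887683196; exp(-qT) = 0.9249644265; exp(-rT) = 0.9646402935
Theta = -S*exp(-qT)*phi(d1)*sigma/(2*sqrt(T)) - r*K*exp(-rT)*N(d2) + q*S*exp(-qT)*N(d1)
N(d1) = 0.5899056427; N(d2) = 0.3516722787; sqrt(T) = 1.4142135624
Term 1 = -98.1700 * 0.9249644265 * 0.3887683196 * 0.4300 / (2 * 1.4142135624) = -5.3668338568
Term 2 = -0.0180 * 98.6300 * 0.9646402935 * 0.3516722787 = -0.6022614597
Term 3 = 0.0390 * 98.1700 * 0.9249644265 * 0.5899056427 = 2.0890603139
Theta = -5.3668338568 + (-0.6022614597) + (2.0890603139) = -3.880035

Answer: Theta = -3.880035


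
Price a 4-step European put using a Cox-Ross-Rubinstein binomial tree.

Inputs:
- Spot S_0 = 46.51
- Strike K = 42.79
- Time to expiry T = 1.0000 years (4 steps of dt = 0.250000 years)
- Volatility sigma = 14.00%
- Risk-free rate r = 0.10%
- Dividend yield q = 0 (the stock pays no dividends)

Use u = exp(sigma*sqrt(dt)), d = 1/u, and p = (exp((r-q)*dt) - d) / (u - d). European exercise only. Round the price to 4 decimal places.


Answer: Price = V(0,0) = 1.1651

Derivation:
dt = T/N = 0.250000
u = exp(sigma*sqrt(dt)) = 1.072508; d = 1/u = 0.932394
p = (exp((r-q)*dt) - d) / (u - d) = 0.484292
Discount per step: exp(-r*dt) = 0.999750
Stock lattice S(k, i) with i counting down-moves:
  k=0: S(0,0) = 46.5100
  k=1: S(1,0) = 49.8824; S(1,1) = 43.3656
  k=2: S(2,0) = 53.4992; S(2,1) = 46.5100; S(2,2) = 40.4339
  k=3: S(3,0) = 57.3784; S(3,1) = 49.8824; S(3,2) = 43.3656; S(3,3) = 37.7003
  k=4: S(4,0) = 61.5388; S(4,1) = 53.4992; S(4,2) = 46.5100; S(4,3) = 40.4339; S(4,4) = 35.1515
Terminal payoffs V(N, i) = max(K - S_T, 0):
  V(4,0) = 0.000000; V(4,1) = 0.000000; V(4,2) = 0.000000; V(4,3) = 2.356148; V(4,4) = 7.638498
Backward induction: V(k, i) = exp(-r*dt) * [p * V(k+1, i) + (1-p) * V(k+1, i+1)].
  V(3,0) = exp(-r*dt) * [p*0.000000 + (1-p)*0.000000] = 0.000000
  V(3,1) = exp(-r*dt) * [p*0.000000 + (1-p)*0.000000] = 0.000000
  V(3,2) = exp(-r*dt) * [p*0.000000 + (1-p)*2.356148] = 1.214782
  V(3,3) = exp(-r*dt) * [p*2.356148 + (1-p)*7.638498] = 5.079031
  V(2,0) = exp(-r*dt) * [p*0.000000 + (1-p)*0.000000] = 0.000000
  V(2,1) = exp(-r*dt) * [p*0.000000 + (1-p)*1.214782] = 0.626317
  V(2,2) = exp(-r*dt) * [p*1.214782 + (1-p)*5.079031] = 3.206805
  V(1,0) = exp(-r*dt) * [p*0.000000 + (1-p)*0.626317] = 0.322916
  V(1,1) = exp(-r*dt) * [p*0.626317 + (1-p)*3.206805] = 1.956607
  V(0,0) = exp(-r*dt) * [p*0.322916 + (1-p)*1.956607] = 1.165133


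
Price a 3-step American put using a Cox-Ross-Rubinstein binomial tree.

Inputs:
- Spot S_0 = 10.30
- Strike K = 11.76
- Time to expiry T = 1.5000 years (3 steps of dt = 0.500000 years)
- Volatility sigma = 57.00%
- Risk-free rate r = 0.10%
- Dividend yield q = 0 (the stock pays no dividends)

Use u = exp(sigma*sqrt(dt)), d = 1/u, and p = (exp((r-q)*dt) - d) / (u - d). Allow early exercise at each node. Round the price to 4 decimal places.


Answer: Price = V(0,0) = 3.9659

Derivation:
dt = T/N = 0.500000
u = exp(sigma*sqrt(dt)) = 1.496383; d = 1/u = 0.668278
p = (exp((r-q)*dt) - d) / (u - d) = 0.401183
Discount per step: exp(-r*dt) = 0.999500
Stock lattice S(k, i) with i counting down-moves:
  k=0: S(0,0) = 10.3000
  k=1: S(1,0) = 15.4127; S(1,1) = 6.8833
  k=2: S(2,0) = 23.0634; S(2,1) = 10.3000; S(2,2) = 4.5999
  k=3: S(3,0) = 34.5116; S(3,1) = 15.4127; S(3,2) = 6.8833; S(3,3) = 3.0740
Terminal payoffs V(N, i) = max(K - S_T, 0):
  V(3,0) = 0.000000; V(3,1) = 0.000000; V(3,2) = 4.876736; V(3,3) = 8.685964
Backward induction: V(k, i) = exp(-r*dt) * [p * V(k+1, i) + (1-p) * V(k+1, i+1)]; then take max(V_cont, immediate exercise) for American.
  V(2,0) = exp(-r*dt) * [p*0.000000 + (1-p)*0.000000] = 0.000000; exercise = 0.000000; V(2,0) = max -> 0.000000
  V(2,1) = exp(-r*dt) * [p*0.000000 + (1-p)*4.876736] = 2.918810; exercise = 1.460000; V(2,1) = max -> 2.918810
  V(2,2) = exp(-r*dt) * [p*4.876736 + (1-p)*8.685964] = 7.154187; exercise = 7.160065; V(2,2) = max -> 7.160065
  V(1,0) = exp(-r*dt) * [p*0.000000 + (1-p)*2.918810] = 1.746958; exercise = 0.000000; V(1,0) = max -> 1.746958
  V(1,1) = exp(-r*dt) * [p*2.918810 + (1-p)*7.160065] = 5.455815; exercise = 4.876736; V(1,1) = max -> 5.455815
  V(0,0) = exp(-r*dt) * [p*1.746958 + (1-p)*5.455815] = 3.965899; exercise = 1.460000; V(0,0) = max -> 3.965899


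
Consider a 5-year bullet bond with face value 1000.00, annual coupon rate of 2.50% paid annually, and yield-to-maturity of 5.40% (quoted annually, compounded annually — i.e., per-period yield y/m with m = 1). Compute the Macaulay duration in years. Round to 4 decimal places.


Answer: Macaulay duration = 4.7427 years

Derivation:
Coupon per period c = face * coupon_rate / m = 25.000000
Periods per year m = 1; per-period yield y/m = 0.054000
Number of cashflows N = 5
Cashflows (t years, CF_t, discount factor 1/(1+y/m)^(m*t), PV):
  t = 1.0000: CF_t = 25.000000, DF = 0.948767, PV = 23.719165
  t = 2.0000: CF_t = 25.000000, DF = 0.900158, PV = 22.503952
  t = 3.0000: CF_t = 25.000000, DF = 0.854040, PV = 21.350998
  t = 4.0000: CF_t = 25.000000, DF = 0.810285, PV = 20.257114
  t = 5.0000: CF_t = 1025.000000, DF = 0.768771, PV = 787.990190
Price P = sum_t PV_t = 875.821419
Macaulay numerator sum_t t * PV_t:
  t * PV_t at t = 1.0000: 23.719165
  t * PV_t at t = 2.0000: 45.007903
  t * PV_t at t = 3.0000: 64.052993
  t * PV_t at t = 4.0000: 81.028455
  t * PV_t at t = 5.0000: 3939.950952
Macaulay duration D = (sum_t t * PV_t) / P = 4153.759468 / 875.821419 = 4.742701


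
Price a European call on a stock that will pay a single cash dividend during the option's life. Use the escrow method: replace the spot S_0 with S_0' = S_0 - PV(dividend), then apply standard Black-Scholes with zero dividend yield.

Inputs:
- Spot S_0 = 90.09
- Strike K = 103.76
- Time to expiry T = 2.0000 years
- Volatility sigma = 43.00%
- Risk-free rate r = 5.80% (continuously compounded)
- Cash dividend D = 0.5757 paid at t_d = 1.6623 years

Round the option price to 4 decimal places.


PV(D) = D * exp(-r * t_d) = 0.5757 * 0.90808853 = 0.52278657
S_0' = S_0 - PV(D) = 90.0900 - 0.52278657 = 89.56721343
d1 = (ln(S_0'/K) + (r + sigma^2/2)*T) / (sigma*sqrt(T)) = 0.25292846
d2 = d1 - sigma*sqrt(T) = -0.35518337
exp(-rT) = 0.89047522
N(d1) = 0.59983825; N(d2) = 0.36122611
C = S_0' * N(d1) - K * exp(-rT) * N(d2) = 89.56721343 * 0.59983825 - 103.7600 * 0.89047522 * 0.36122611 = 20.3501

Answer: Price = 20.3501


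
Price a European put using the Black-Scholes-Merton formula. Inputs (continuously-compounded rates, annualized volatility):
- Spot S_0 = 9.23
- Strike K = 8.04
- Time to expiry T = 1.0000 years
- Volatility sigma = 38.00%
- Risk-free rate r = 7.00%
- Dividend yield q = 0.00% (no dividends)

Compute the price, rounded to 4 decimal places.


Answer: Price = 0.5747

Derivation:
d1 = (ln(S/K) + (r - q + 0.5*sigma^2) * T) / (sigma * sqrt(T)) = 0.73744728
d2 = d1 - sigma * sqrt(T) = 0.35744728
exp(-rT) = 0.93239382; exp(-qT) = 1.00000000
P = K * exp(-rT) * N(-d2) - S_0 * exp(-qT) * N(-d1)
N(-d1) = 0.23042520; N(-d2) = 0.36037849
P = 8.0400 * 0.93239382 * 0.36037849 - 9.2300 * 1.00000000 * 0.23042520 = 0.5747


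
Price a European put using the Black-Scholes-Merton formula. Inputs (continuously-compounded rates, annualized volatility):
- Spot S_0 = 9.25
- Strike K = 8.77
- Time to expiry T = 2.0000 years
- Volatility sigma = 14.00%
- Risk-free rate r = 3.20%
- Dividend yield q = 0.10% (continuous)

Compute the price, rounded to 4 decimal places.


Answer: Price = 0.2987

Derivation:
d1 = (ln(S/K) + (r - q + 0.5*sigma^2) * T) / (sigma * sqrt(T)) = 0.68128094
d2 = d1 - sigma * sqrt(T) = 0.48329105
exp(-rT) = 0.93800500; exp(-qT) = 0.99800200
P = K * exp(-rT) * N(-d2) - S_0 * exp(-qT) * N(-d1)
N(-d1) = 0.24784687; N(-d2) = 0.31444455
P = 8.7700 * 0.93800500 * 0.31444455 - 9.2500 * 0.99800200 * 0.24784687 = 0.2987


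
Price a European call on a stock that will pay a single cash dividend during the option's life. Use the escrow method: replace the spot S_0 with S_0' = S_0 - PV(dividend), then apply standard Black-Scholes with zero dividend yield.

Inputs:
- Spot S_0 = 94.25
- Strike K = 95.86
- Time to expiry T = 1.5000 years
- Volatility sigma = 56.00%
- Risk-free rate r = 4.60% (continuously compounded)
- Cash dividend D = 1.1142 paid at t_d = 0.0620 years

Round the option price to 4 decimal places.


Answer: Price = 26.3768

Derivation:
PV(D) = D * exp(-r * t_d) = 1.1142 * 0.99715206 = 1.11102683
S_0' = S_0 - PV(D) = 94.2500 - 1.11102683 = 93.13897317
d1 = (ln(S_0'/K) + (r + sigma^2/2)*T) / (sigma*sqrt(T)) = 0.40154707
d2 = d1 - sigma*sqrt(T) = -0.28431006
exp(-rT) = 0.93332668
N(d1) = 0.65599130; N(d2) = 0.38808639
C = S_0' * N(d1) - K * exp(-rT) * N(d2) = 93.13897317 * 0.65599130 - 95.8600 * 0.93332668 * 0.38808639 = 26.3768


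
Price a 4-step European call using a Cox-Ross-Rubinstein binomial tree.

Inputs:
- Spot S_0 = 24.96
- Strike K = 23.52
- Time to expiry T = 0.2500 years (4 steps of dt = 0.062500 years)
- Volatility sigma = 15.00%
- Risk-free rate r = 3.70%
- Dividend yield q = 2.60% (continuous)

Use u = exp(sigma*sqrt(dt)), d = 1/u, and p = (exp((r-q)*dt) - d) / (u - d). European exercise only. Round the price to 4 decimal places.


Answer: Price = V(0,0) = 1.7113

Derivation:
dt = T/N = 0.062500
u = exp(sigma*sqrt(dt)) = 1.038212; d = 1/u = 0.963194
p = (exp((r-q)*dt) - d) / (u - d) = 0.499794
Discount per step: exp(-r*dt) = 0.997690
Stock lattice S(k, i) with i counting down-moves:
  k=0: S(0,0) = 24.9600
  k=1: S(1,0) = 25.9138; S(1,1) = 24.0413
  k=2: S(2,0) = 26.9040; S(2,1) = 24.9600; S(2,2) = 23.1565
  k=3: S(3,0) = 27.9320; S(3,1) = 25.9138; S(3,2) = 24.0413; S(3,3) = 22.3042
  k=4: S(4,0) = 28.9994; S(4,1) = 26.9040; S(4,2) = 24.9600; S(4,3) = 23.1565; S(4,4) = 21.4833
Terminal payoffs V(N, i) = max(S_T - K, 0):
  V(4,0) = 5.479383; V(4,1) = 3.383988; V(4,2) = 1.440000; V(4,3) = 0.000000; V(4,4) = 0.000000
Backward induction: V(k, i) = exp(-r*dt) * [p * V(k+1, i) + (1-p) * V(k+1, i+1)].
  V(3,0) = exp(-r*dt) * [p*5.479383 + (1-p)*3.383988] = 4.421018
  V(3,1) = exp(-r*dt) * [p*3.383988 + (1-p)*1.440000] = 2.406023
  V(3,2) = exp(-r*dt) * [p*1.440000 + (1-p)*0.000000] = 0.718041
  V(3,3) = exp(-r*dt) * [p*0.000000 + (1-p)*0.000000] = 0.000000
  V(2,0) = exp(-r*dt) * [p*4.421018 + (1-p)*2.406023] = 3.405221
  V(2,1) = exp(-r*dt) * [p*2.406023 + (1-p)*0.718041] = 1.558076
  V(2,2) = exp(-r*dt) * [p*0.718041 + (1-p)*0.000000] = 0.358043
  V(1,0) = exp(-r*dt) * [p*3.405221 + (1-p)*1.558076] = 2.475537
  V(1,1) = exp(-r*dt) * [p*1.558076 + (1-p)*0.358043] = 0.955600
  V(0,0) = exp(-r*dt) * [p*2.475537 + (1-p)*0.955600] = 1.711293


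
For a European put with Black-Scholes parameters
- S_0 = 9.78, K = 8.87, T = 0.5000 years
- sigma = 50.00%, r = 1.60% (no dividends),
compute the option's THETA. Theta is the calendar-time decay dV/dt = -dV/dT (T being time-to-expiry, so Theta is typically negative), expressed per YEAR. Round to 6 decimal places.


d1 = 0.4756415642; d2 = 0.1220881736
phi(d1) = 0.3562737147; exp(-qT) = 1.0000000000; exp(-rT) = 0.9920319148
Theta = -S*exp(-qT)*phi(d1)*sigma/(2*sqrt(T)) + r*K*exp(-rT)*N(-d2) - q*S*exp(-qT)*N(-d1)
N(-d1) = 0.3171648793; N(-d2) = 0.4514145940; sqrt(T) = 0.7071067812
Term 1 = -9.7800 * 1.0000000000 * 0.3562737147 * 0.5000 / (2 * 0.7071067812) = -1.2319062065
Term 2 = 0.0160 * 8.8700 * 0.9920319148 * 0.4514145940 = 0.0635542857
Term 3 = 0 (no dividend yield, q = 0)
Theta = -1.2319062065 + (0.0635542857) + (0.0000000000) = -1.168352

Answer: Theta = -1.168352


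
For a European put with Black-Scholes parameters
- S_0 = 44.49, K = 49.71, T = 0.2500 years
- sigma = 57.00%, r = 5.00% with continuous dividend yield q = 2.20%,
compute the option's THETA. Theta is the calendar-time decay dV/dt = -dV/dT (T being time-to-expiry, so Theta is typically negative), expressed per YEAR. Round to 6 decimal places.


Answer: Theta = -8.684844

Derivation:
d1 = -0.2222076326; d2 = -0.5072076326
phi(d1) = 0.3892137310; exp(-qT) = 0.9945150973; exp(-rT) = 0.9875778005
Theta = -S*exp(-qT)*phi(d1)*sigma/(2*sqrt(T)) + r*K*exp(-rT)*N(-d2) - q*S*exp(-qT)*N(-d1)
N(-d1) = 0.5879238737; N(-d2) = 0.6939954299; sqrt(T) = 0.5000000000
Term 1 = -44.4900 * 0.9945150973 * 0.3892137310 * 0.5700 / (2 * 0.5000000000) = -9.8160507490
Term 2 = 0.0500 * 49.7100 * 0.9875778005 * 0.6939954299 = 1.7034982706
Term 3 = -0.0220 * 44.4900 * 0.9945150973 * 0.5879238737 = -0.5722918521
Theta = -9.8160507490 + (1.7034982706) + (-0.5722918521) = -8.684844


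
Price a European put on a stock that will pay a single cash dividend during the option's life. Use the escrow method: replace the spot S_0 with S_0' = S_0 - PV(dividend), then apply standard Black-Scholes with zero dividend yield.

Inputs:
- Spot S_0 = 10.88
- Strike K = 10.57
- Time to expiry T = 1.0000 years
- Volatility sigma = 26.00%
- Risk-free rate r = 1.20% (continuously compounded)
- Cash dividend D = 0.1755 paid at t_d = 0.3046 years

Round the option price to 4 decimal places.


Answer: Price = 0.9681

Derivation:
PV(D) = D * exp(-r * t_d) = 0.1755 * 0.99635147 = 0.17485968
S_0' = S_0 - PV(D) = 10.8800 - 0.17485968 = 10.70514032
d1 = (ln(S_0'/K) + (r + sigma^2/2)*T) / (sigma*sqrt(T)) = 0.22501627
d2 = d1 - sigma*sqrt(T) = -0.03498373
exp(-rT) = 0.98807171
N(-d1) = 0.41098331; N(-d2) = 0.51395364
P = K * exp(-rT) * N(-d2) - S_0' * N(-d1) = 10.5700 * 0.98807171 * 0.51395364 - 10.70514032 * 0.41098331 = 0.9681


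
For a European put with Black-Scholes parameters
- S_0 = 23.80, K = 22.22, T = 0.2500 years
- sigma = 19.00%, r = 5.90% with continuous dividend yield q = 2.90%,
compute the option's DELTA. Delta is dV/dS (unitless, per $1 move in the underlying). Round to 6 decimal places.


Answer: Delta = -0.196365

Derivation:
d1 = 0.8495294365; d2 = 0.7545294365
phi(d1) = 0.2780960657; exp(-qT) = 0.9927762179; exp(-rT) = 0.9853582484
N(-d1) = 0.1977933788
Delta = -exp(-qT) * N(-d1) = -0.9927762179 * 0.1977933788 = -0.196365


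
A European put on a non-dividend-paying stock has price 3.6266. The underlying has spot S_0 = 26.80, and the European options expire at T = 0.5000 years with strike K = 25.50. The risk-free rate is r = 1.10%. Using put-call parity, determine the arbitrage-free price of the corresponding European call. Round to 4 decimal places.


Put-call parity: C - P = S_0 * exp(-qT) - K * exp(-rT).
S_0 * exp(-qT) = 26.8000 * 1.00000000 = 26.80000000
K * exp(-rT) = 25.5000 * 0.99451510 = 25.36013498
C = P + S*exp(-qT) - K*exp(-rT)
C = 3.6266 + 26.80000000 - 25.36013498 = 5.0665

Answer: Call price = 5.0665


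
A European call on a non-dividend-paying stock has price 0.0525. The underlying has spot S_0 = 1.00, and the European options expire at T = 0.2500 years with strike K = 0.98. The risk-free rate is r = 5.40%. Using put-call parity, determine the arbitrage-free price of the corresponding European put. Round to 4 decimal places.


Put-call parity: C - P = S_0 * exp(-qT) - K * exp(-rT).
S_0 * exp(-qT) = 1.0000 * 1.00000000 = 1.00000000
K * exp(-rT) = 0.9800 * 0.98659072 = 0.96685890
P = C - S*exp(-qT) + K*exp(-rT)
P = 0.0525 - 1.00000000 + 0.96685890 = 0.0194

Answer: Put price = 0.0194


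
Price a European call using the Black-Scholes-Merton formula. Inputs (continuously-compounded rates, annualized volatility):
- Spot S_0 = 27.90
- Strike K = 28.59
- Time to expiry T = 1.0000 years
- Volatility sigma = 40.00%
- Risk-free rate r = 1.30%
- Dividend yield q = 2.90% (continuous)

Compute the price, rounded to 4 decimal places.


d1 = (ln(S/K) + (r - q + 0.5*sigma^2) * T) / (sigma * sqrt(T)) = 0.09892421
d2 = d1 - sigma * sqrt(T) = -0.30107579
exp(-rT) = 0.98708414; exp(-qT) = 0.97141646
C = S_0 * exp(-qT) * N(d1) - K * exp(-rT) * N(d2)
N(d1) = 0.53940078; N(d2) = 0.38167835
C = 27.9000 * 0.97141646 * 0.53940078 - 28.5900 * 0.98708414 * 0.38167835 = 3.8479

Answer: Price = 3.8479


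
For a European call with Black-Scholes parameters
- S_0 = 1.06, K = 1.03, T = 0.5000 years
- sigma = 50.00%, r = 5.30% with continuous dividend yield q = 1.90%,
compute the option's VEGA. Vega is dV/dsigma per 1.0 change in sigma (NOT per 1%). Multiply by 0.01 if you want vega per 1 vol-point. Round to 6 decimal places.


Answer: Vega = 0.282640

Derivation:
d1 = 0.3060643986; d2 = -0.0474889919
phi(d1) = 0.3806875796; exp(-qT) = 0.9905449824; exp(-rT) = 0.9738480438
Vega = S * exp(-qT) * phi(d1) * sqrt(T) = 1.0600 * 0.9905449824 * 0.3806875796 * 0.7071067812 = 0.282640


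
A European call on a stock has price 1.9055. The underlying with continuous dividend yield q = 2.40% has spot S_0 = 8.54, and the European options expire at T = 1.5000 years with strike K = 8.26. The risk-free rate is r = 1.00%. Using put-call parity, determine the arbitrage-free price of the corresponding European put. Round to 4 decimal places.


Answer: Put price = 1.8045

Derivation:
Put-call parity: C - P = S_0 * exp(-qT) - K * exp(-rT).
S_0 * exp(-qT) = 8.5400 * 0.96464029 = 8.23802811
K * exp(-rT) = 8.2600 * 0.98511194 = 8.13702462
P = C - S*exp(-qT) + K*exp(-rT)
P = 1.9055 - 8.23802811 + 8.13702462 = 1.8045


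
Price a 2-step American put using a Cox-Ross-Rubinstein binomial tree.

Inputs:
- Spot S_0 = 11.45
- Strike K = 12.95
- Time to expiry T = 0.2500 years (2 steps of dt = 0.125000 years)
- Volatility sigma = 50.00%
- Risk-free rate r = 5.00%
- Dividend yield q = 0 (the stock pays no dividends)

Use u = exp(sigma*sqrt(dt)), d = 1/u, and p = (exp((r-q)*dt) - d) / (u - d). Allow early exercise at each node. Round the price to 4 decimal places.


dt = T/N = 0.125000
u = exp(sigma*sqrt(dt)) = 1.193365; d = 1/u = 0.837967
p = (exp((r-q)*dt) - d) / (u - d) = 0.473562
Discount per step: exp(-r*dt) = 0.993769
Stock lattice S(k, i) with i counting down-moves:
  k=0: S(0,0) = 11.4500
  k=1: S(1,0) = 13.6640; S(1,1) = 9.5947
  k=2: S(2,0) = 16.3062; S(2,1) = 11.4500; S(2,2) = 8.0401
Terminal payoffs V(N, i) = max(K - S_T, 0):
  V(2,0) = 0.000000; V(2,1) = 1.500000; V(2,2) = 4.909942
Backward induction: V(k, i) = exp(-r*dt) * [p * V(k+1, i) + (1-p) * V(k+1, i+1)]; then take max(V_cont, immediate exercise) for American.
  V(1,0) = exp(-r*dt) * [p*0.000000 + (1-p)*1.500000] = 0.784738; exercise = 0.000000; V(1,0) = max -> 0.784738
  V(1,1) = exp(-r*dt) * [p*1.500000 + (1-p)*4.909942] = 3.274594; exercise = 3.355279; V(1,1) = max -> 3.355279
  V(0,0) = exp(-r*dt) * [p*0.784738 + (1-p)*3.355279] = 2.124649; exercise = 1.500000; V(0,0) = max -> 2.124649

Answer: Price = V(0,0) = 2.1246


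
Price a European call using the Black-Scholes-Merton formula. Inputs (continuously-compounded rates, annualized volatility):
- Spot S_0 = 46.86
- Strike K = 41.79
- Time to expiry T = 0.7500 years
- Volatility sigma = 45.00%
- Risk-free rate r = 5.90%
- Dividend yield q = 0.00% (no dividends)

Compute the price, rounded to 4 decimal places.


Answer: Price = 10.6884

Derivation:
d1 = (ln(S/K) + (r - q + 0.5*sigma^2) * T) / (sigma * sqrt(T)) = 0.60222728
d2 = d1 - sigma * sqrt(T) = 0.21251585
exp(-rT) = 0.95671475; exp(-qT) = 1.00000000
C = S_0 * exp(-qT) * N(d1) - K * exp(-rT) * N(d2)
N(d1) = 0.72648857; N(d2) = 0.58414769
C = 46.8600 * 1.00000000 * 0.72648857 - 41.7900 * 0.95671475 * 0.58414769 = 10.6884


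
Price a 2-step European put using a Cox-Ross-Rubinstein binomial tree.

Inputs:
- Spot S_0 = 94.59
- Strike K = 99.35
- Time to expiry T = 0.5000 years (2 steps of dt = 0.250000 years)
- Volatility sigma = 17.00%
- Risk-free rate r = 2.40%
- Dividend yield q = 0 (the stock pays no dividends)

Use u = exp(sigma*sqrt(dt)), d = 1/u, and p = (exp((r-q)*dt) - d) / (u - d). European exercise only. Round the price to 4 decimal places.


dt = T/N = 0.250000
u = exp(sigma*sqrt(dt)) = 1.088717; d = 1/u = 0.918512
p = (exp((r-q)*dt) - d) / (u - d) = 0.514120
Discount per step: exp(-r*dt) = 0.994018
Stock lattice S(k, i) with i counting down-moves:
  k=0: S(0,0) = 94.5900
  k=1: S(1,0) = 102.9817; S(1,1) = 86.8821
  k=2: S(2,0) = 112.1180; S(2,1) = 94.5900; S(2,2) = 79.8023
Terminal payoffs V(N, i) = max(K - S_T, 0):
  V(2,0) = 0.000000; V(2,1) = 4.760000; V(2,2) = 19.547745
Backward induction: V(k, i) = exp(-r*dt) * [p * V(k+1, i) + (1-p) * V(k+1, i+1)].
  V(1,0) = exp(-r*dt) * [p*0.000000 + (1-p)*4.760000] = 2.298952
  V(1,1) = exp(-r*dt) * [p*4.760000 + (1-p)*19.547745] = 11.873608
  V(0,0) = exp(-r*dt) * [p*2.298952 + (1-p)*11.873608] = 6.909500

Answer: Price = V(0,0) = 6.9095


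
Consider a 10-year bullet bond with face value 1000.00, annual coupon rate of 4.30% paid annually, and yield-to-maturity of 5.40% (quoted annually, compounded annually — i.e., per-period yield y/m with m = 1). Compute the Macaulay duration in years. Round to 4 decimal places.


Coupon per period c = face * coupon_rate / m = 43.000000
Periods per year m = 1; per-period yield y/m = 0.054000
Number of cashflows N = 10
Cashflows (t years, CF_t, discount factor 1/(1+y/m)^(m*t), PV):
  t = 1.0000: CF_t = 43.000000, DF = 0.948767, PV = 40.796964
  t = 2.0000: CF_t = 43.000000, DF = 0.900158, PV = 38.706797
  t = 3.0000: CF_t = 43.000000, DF = 0.854040, PV = 36.723716
  t = 4.0000: CF_t = 43.000000, DF = 0.810285, PV = 34.842236
  t = 5.0000: CF_t = 43.000000, DF = 0.768771, PV = 33.057149
  t = 6.0000: CF_t = 43.000000, DF = 0.729384, PV = 31.363519
  t = 7.0000: CF_t = 43.000000, DF = 0.692015, PV = 29.756660
  t = 8.0000: CF_t = 43.000000, DF = 0.656561, PV = 28.232125
  t = 9.0000: CF_t = 43.000000, DF = 0.622923, PV = 26.785697
  t = 10.0000: CF_t = 1043.000000, DF = 0.591009, PV = 616.422099
Price P = sum_t PV_t = 916.686962
Macaulay numerator sum_t t * PV_t:
  t * PV_t at t = 1.0000: 40.796964
  t * PV_t at t = 2.0000: 77.413594
  t * PV_t at t = 3.0000: 110.171149
  t * PV_t at t = 4.0000: 139.368942
  t * PV_t at t = 5.0000: 165.285747
  t * PV_t at t = 6.0000: 188.181116
  t * PV_t at t = 7.0000: 208.296618
  t * PV_t at t = 8.0000: 225.857000
  t * PV_t at t = 9.0000: 241.071276
  t * PV_t at t = 10.0000: 6164.220986
Macaulay duration D = (sum_t t * PV_t) / P = 7560.663393 / 916.686962 = 8.247814

Answer: Macaulay duration = 8.2478 years
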